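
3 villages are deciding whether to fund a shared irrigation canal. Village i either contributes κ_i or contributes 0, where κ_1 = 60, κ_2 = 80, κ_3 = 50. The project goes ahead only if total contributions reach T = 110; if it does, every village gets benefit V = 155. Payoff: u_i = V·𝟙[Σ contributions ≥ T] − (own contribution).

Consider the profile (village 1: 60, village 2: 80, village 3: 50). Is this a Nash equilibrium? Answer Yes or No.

Total = 190 ≥ 110: provided.
Village 1 (pledges 60, payoff 95): dropping to 0 → total 130, payoff 155. Profitable deviation.

No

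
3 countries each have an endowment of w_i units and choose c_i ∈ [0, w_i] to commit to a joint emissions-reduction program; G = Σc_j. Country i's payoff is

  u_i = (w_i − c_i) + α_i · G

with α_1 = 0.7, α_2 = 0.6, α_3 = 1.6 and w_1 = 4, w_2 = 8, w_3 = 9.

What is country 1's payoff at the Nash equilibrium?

∂u_i/∂c_i = α_i − 1, so country i contributes w_i if α_i > 1, else 0.
α_i > 1 for i ∈ {3}; NE contributions (0, 0, 9), G = 9.
u_1 = (4 − 0) + 0.7·9 = 10.3.

10.3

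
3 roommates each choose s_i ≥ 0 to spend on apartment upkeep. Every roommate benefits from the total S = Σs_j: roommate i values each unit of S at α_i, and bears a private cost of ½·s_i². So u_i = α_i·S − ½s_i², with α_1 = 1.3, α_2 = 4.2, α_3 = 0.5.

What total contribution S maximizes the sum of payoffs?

18

Planner FOC: ∂(Σu_j)/∂s_i = (Σα_j) − s_i = 0, so s_i^SO = Σα_j = 6 for every i; S^SO = 18.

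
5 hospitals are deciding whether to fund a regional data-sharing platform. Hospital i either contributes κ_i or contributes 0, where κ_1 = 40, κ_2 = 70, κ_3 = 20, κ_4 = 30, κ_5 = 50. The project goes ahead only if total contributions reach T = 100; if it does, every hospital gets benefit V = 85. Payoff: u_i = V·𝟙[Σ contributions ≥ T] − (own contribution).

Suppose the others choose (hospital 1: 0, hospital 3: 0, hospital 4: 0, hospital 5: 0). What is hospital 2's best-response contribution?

0

Others' total = 0. Even contributing 70 gives 70 < 100: no benefit either way.
Best response: 0.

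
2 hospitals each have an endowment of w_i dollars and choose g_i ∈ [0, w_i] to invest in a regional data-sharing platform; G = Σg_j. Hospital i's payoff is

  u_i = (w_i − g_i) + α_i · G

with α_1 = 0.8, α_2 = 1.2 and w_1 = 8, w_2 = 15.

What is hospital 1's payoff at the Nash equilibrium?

20

∂u_i/∂g_i = α_i − 1, so hospital i contributes w_i if α_i > 1, else 0.
α_i > 1 for i ∈ {2}; NE contributions (0, 15), G = 15.
u_1 = (8 − 0) + 0.8·15 = 20.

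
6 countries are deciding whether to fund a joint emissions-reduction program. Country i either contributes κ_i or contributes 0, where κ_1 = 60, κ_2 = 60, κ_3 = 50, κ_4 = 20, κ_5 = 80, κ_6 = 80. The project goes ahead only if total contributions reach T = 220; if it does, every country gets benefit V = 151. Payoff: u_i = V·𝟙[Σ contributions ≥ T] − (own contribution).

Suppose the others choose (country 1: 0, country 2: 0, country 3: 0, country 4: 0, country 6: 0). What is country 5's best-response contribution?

Others' total = 0. Even contributing 80 gives 80 < 220: no benefit either way.
Best response: 0.

0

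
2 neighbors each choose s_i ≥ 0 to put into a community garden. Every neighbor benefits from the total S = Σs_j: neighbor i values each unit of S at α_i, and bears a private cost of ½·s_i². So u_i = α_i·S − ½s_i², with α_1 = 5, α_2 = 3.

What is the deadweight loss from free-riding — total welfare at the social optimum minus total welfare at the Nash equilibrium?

17

Neighbor i's FOC: ∂u_i/∂s_i = α_i − s_i = 0, so s_i* = α_i.
NE contributions = (5, 3); S = 8.
W^NE = (Σα)·S − ½Σα_i² = 8² − ½·34 = 47.
Planner sets s_i = Σα_j = 8 for every i, so S^SO = 2·8 = 16.
W^SO = (Σα)·S^SO − ½·2·(Σα)² = (2/2)·8² = 64.
Deadweight loss = W^SO − W^NE = 17.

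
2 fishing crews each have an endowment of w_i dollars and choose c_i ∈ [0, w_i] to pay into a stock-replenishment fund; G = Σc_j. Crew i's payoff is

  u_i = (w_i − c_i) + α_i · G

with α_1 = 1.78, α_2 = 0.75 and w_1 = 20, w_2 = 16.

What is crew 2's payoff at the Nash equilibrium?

∂u_i/∂c_i = α_i − 1, so crew i contributes w_i if α_i > 1, else 0.
α_i > 1 for i ∈ {1}; NE contributions (20, 0), G = 20.
u_2 = (16 − 0) + 0.75·20 = 31.

31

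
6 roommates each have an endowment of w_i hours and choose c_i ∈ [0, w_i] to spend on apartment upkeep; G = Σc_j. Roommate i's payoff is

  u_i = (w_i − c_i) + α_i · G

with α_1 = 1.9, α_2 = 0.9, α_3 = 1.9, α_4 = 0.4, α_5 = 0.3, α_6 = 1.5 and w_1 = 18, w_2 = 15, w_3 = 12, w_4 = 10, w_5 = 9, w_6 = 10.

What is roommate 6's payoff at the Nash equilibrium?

∂u_i/∂c_i = α_i − 1, so roommate i contributes w_i if α_i > 1, else 0.
α_i > 1 for i ∈ {1, 3, 6}; NE contributions (18, 0, 12, 0, 0, 10), G = 40.
u_6 = (10 − 10) + 1.5·40 = 60.

60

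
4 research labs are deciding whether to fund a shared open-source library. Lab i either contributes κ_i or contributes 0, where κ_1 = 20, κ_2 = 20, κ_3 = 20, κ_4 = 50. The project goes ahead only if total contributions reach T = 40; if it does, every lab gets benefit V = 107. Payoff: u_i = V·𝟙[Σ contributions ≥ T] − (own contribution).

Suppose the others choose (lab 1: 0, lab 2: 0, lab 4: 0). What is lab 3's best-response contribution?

Others' total = 0. Even contributing 20 gives 20 < 40: no benefit either way.
Best response: 0.

0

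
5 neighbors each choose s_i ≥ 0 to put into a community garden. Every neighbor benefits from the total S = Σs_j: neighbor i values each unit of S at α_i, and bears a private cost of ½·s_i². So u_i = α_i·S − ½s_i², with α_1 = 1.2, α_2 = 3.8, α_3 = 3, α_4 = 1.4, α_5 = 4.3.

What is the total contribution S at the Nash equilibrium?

Neighbor i's FOC: ∂u_i/∂s_i = α_i − s_i = 0, so s_i* = α_i.
NE contributions = (1.2, 3.8, 3, 1.4, 4.3); S = 13.7.

13.7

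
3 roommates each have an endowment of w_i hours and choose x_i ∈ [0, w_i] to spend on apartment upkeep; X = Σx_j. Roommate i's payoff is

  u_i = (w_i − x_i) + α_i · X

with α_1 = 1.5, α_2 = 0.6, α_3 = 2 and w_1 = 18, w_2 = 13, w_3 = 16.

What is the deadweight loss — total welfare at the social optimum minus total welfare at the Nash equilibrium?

40.3

∂u_i/∂x_i = α_i − 1, so roommate i contributes w_i if α_i > 1, else 0.
α_i > 1 for i ∈ {1, 3}; NE contributions (18, 0, 16), X = 34.
W^NE = Σw_i − X^NE + (Σα_i)·X^NE = 47 + 3.1·34 = 152.4.
Planner: ∂(Σu_j)/∂x_i = Σα_j − 1 = 3.1 > 0, so everyone contributes w_i; X^SO = 47, W^SO = 47 + 3.1·47 = 192.7.
Deadweight loss = 40.3.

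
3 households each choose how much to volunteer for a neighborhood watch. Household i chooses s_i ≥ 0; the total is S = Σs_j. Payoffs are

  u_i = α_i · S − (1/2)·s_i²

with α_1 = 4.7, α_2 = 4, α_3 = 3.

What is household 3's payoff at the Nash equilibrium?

30.6

Household i's FOC: ∂u_i/∂s_i = α_i − s_i = 0, so s_i* = α_i.
NE contributions = (4.7, 4, 3); S = 11.7.
u_3 = α_3·S − ½·(s_3)² = 3·11.7 − ½·3² = 30.6.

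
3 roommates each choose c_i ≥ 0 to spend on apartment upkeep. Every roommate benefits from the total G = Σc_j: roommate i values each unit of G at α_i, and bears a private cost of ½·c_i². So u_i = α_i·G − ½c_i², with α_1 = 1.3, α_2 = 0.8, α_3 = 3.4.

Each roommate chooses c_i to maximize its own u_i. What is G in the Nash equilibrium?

Roommate i's FOC: ∂u_i/∂c_i = α_i − c_i = 0, so c_i* = α_i.
NE contributions = (1.3, 0.8, 3.4); G = 5.5.

5.5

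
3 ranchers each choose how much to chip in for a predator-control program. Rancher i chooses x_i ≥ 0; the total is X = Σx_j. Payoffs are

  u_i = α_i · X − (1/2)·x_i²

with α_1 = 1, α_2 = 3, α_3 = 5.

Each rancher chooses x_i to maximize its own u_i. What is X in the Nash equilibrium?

Rancher i's FOC: ∂u_i/∂x_i = α_i − x_i = 0, so x_i* = α_i.
NE contributions = (1, 3, 5); X = 9.

9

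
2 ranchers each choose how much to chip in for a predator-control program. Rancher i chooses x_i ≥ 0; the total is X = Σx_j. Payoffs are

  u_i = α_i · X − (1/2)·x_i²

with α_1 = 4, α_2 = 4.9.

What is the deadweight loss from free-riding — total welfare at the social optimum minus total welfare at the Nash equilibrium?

20.005

Rancher i's FOC: ∂u_i/∂x_i = α_i − x_i = 0, so x_i* = α_i.
NE contributions = (4, 4.9); X = 8.9.
W^NE = (Σα)·X − ½Σα_i² = 8.9² − ½·40.01 = 59.205.
Planner sets x_i = Σα_j = 8.9 for every i, so X^SO = 2·8.9 = 17.8.
W^SO = (Σα)·X^SO − ½·2·(Σα)² = (2/2)·8.9² = 79.21.
Deadweight loss = W^SO − W^NE = 20.005.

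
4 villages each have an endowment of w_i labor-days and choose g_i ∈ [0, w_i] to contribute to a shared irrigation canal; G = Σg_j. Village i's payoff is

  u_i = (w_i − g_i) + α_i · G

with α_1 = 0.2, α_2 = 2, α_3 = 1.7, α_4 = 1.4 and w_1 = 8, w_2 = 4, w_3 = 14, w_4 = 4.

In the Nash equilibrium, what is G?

22

∂u_i/∂g_i = α_i − 1, so village i contributes w_i if α_i > 1, else 0.
α_i > 1 for i ∈ {2, 3, 4}; NE contributions (0, 4, 14, 4), G = 22.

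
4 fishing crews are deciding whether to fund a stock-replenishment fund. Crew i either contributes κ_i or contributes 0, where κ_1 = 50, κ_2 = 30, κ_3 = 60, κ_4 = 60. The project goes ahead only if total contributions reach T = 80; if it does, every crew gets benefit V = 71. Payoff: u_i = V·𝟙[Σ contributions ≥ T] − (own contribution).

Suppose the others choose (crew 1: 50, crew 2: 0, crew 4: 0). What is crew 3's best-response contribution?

60

Others' total = 50. Contributing 60 brings total to 110 ≥ 80: gain V − κ_3 = 11.
Best response: 60.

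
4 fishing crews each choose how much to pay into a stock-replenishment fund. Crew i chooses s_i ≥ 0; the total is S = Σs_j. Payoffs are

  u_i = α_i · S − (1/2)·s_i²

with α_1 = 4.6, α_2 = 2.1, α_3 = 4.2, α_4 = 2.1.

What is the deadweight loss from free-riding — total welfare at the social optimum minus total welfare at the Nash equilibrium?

192.81

Crew i's FOC: ∂u_i/∂s_i = α_i − s_i = 0, so s_i* = α_i.
NE contributions = (4.6, 2.1, 4.2, 2.1); S = 13.
W^NE = (Σα)·S − ½Σα_i² = 13² − ½·47.62 = 145.19.
Planner sets s_i = Σα_j = 13 for every i, so S^SO = 4·13 = 52.
W^SO = (Σα)·S^SO − ½·4·(Σα)² = (4/2)·13² = 338.
Deadweight loss = W^SO − W^NE = 192.81.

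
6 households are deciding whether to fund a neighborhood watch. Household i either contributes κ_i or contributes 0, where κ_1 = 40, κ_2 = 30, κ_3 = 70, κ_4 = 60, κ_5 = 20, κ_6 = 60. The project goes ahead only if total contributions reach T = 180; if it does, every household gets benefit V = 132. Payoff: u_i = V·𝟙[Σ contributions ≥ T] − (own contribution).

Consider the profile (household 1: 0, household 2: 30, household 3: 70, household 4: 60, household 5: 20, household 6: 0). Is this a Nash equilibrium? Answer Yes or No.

Yes

Total = 180 ≥ 180: provided.
Household 1 (pledges 0, payoff 132): pledging 40 → total 220, payoff 92. No gain.
Household 2 (pledges 30, payoff 102): dropping to 0 → total 150, payoff 0. No gain.
Household 3 (pledges 70, payoff 62): dropping to 0 → total 110, payoff 0. No gain.
Household 4 (pledges 60, payoff 72): dropping to 0 → total 120, payoff 0. No gain.
Household 5 (pledges 20, payoff 112): dropping to 0 → total 160, payoff 0. No gain.
Household 6 (pledges 0, payoff 132): pledging 60 → total 240, payoff 72. No gain.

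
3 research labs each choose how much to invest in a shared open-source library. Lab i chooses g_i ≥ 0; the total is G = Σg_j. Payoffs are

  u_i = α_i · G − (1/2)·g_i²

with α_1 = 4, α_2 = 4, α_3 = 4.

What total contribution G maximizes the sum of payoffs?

36

Planner FOC: ∂(Σu_j)/∂g_i = (Σα_j) − g_i = 0, so g_i^SO = Σα_j = 12 for every i; G^SO = 36.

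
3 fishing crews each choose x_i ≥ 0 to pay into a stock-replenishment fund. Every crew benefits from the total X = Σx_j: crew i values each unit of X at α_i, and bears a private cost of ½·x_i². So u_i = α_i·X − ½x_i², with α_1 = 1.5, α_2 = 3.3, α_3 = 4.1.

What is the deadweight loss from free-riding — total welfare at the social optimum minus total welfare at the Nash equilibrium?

Crew i's FOC: ∂u_i/∂x_i = α_i − x_i = 0, so x_i* = α_i.
NE contributions = (1.5, 3.3, 4.1); X = 8.9.
W^NE = (Σα)·X − ½Σα_i² = 8.9² − ½·29.95 = 64.235.
Planner sets x_i = Σα_j = 8.9 for every i, so X^SO = 3·8.9 = 26.7.
W^SO = (Σα)·X^SO − ½·3·(Σα)² = (3/2)·8.9² = 118.815.
Deadweight loss = W^SO − W^NE = 54.58.

54.58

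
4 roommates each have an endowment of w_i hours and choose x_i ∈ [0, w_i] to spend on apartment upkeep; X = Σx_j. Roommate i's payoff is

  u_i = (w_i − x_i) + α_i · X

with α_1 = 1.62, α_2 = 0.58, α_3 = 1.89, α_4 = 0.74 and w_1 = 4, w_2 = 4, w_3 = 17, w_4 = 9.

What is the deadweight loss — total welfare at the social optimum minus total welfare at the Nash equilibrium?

49.79

∂u_i/∂x_i = α_i − 1, so roommate i contributes w_i if α_i > 1, else 0.
α_i > 1 for i ∈ {1, 3}; NE contributions (4, 0, 17, 0), X = 21.
W^NE = Σw_i − X^NE + (Σα_i)·X^NE = 34 + 3.83·21 = 114.43.
Planner: ∂(Σu_j)/∂x_i = Σα_j − 1 = 3.83 > 0, so everyone contributes w_i; X^SO = 34, W^SO = 34 + 3.83·34 = 164.22.
Deadweight loss = 49.79.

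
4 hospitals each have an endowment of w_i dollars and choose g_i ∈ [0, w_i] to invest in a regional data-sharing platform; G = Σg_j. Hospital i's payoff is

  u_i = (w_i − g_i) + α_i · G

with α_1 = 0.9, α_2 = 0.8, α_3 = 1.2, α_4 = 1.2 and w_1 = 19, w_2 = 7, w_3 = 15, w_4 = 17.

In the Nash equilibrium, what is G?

32

∂u_i/∂g_i = α_i − 1, so hospital i contributes w_i if α_i > 1, else 0.
α_i > 1 for i ∈ {3, 4}; NE contributions (0, 0, 15, 17), G = 32.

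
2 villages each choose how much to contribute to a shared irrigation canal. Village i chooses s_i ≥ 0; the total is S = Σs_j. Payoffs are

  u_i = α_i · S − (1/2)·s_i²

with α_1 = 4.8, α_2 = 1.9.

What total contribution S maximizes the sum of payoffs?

Planner FOC: ∂(Σu_j)/∂s_i = (Σα_j) − s_i = 0, so s_i^SO = Σα_j = 6.7 for every i; S^SO = 13.4.

13.4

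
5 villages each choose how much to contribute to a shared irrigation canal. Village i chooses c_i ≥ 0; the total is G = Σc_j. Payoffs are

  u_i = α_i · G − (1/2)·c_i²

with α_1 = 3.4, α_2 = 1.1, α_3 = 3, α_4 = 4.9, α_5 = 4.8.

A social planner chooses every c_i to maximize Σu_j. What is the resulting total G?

Planner FOC: ∂(Σu_j)/∂c_i = (Σα_j) − c_i = 0, so c_i^SO = Σα_j = 17.2 for every i; G^SO = 86.

86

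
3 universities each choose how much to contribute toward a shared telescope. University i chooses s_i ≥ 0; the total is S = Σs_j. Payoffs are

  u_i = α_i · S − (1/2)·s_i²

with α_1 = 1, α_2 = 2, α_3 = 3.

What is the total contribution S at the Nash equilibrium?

University i's FOC: ∂u_i/∂s_i = α_i − s_i = 0, so s_i* = α_i.
NE contributions = (1, 2, 3); S = 6.

6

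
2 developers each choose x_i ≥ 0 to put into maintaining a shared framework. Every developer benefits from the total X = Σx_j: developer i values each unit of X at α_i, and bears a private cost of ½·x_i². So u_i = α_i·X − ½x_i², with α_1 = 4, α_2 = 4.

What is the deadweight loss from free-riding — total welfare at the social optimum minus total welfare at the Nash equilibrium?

Developer i's FOC: ∂u_i/∂x_i = α_i − x_i = 0, so x_i* = α_i.
NE contributions = (4, 4); X = 8.
W^NE = (Σα)·X − ½Σα_i² = 8² − ½·32 = 48.
Planner sets x_i = Σα_j = 8 for every i, so X^SO = 2·8 = 16.
W^SO = (Σα)·X^SO − ½·2·(Σα)² = (2/2)·8² = 64.
Deadweight loss = W^SO − W^NE = 16.

16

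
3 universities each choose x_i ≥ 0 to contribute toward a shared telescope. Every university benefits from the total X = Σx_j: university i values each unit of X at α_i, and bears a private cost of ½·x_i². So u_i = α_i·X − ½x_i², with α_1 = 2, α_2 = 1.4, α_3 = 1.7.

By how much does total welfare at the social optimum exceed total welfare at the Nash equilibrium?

17.43

University i's FOC: ∂u_i/∂x_i = α_i − x_i = 0, so x_i* = α_i.
NE contributions = (2, 1.4, 1.7); X = 5.1.
W^NE = (Σα)·X − ½Σα_i² = 5.1² − ½·8.85 = 21.585.
Planner sets x_i = Σα_j = 5.1 for every i, so X^SO = 3·5.1 = 15.3.
W^SO = (Σα)·X^SO − ½·3·(Σα)² = (3/2)·5.1² = 39.015.
Deadweight loss = W^SO − W^NE = 17.43.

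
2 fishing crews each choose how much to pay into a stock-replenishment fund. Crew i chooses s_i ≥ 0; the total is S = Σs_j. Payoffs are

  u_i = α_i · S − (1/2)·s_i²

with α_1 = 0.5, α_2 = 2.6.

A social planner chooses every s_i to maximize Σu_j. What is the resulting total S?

Planner FOC: ∂(Σu_j)/∂s_i = (Σα_j) − s_i = 0, so s_i^SO = Σα_j = 3.1 for every i; S^SO = 6.2.

6.2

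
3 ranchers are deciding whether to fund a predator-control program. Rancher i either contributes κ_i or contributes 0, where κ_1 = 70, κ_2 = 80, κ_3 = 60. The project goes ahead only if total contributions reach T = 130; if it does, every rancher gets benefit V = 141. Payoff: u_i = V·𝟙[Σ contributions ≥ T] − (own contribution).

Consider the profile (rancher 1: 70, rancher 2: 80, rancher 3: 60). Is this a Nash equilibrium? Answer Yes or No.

No

Total = 210 ≥ 130: provided.
Rancher 1 (pledges 70, payoff 71): dropping to 0 → total 140, payoff 141. Profitable deviation.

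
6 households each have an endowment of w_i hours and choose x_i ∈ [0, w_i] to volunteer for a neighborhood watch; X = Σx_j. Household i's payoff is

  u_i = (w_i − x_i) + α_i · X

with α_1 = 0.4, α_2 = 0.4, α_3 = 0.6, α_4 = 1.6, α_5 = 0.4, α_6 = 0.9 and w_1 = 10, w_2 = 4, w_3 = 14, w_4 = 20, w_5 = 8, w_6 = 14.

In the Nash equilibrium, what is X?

20

∂u_i/∂x_i = α_i − 1, so household i contributes w_i if α_i > 1, else 0.
α_i > 1 for i ∈ {4}; NE contributions (0, 0, 0, 20, 0, 0), X = 20.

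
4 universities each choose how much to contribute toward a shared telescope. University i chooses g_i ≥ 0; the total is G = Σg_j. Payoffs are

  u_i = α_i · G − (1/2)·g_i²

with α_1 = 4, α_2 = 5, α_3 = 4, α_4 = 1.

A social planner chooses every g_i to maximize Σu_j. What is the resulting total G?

56

Planner FOC: ∂(Σu_j)/∂g_i = (Σα_j) − g_i = 0, so g_i^SO = Σα_j = 14 for every i; G^SO = 56.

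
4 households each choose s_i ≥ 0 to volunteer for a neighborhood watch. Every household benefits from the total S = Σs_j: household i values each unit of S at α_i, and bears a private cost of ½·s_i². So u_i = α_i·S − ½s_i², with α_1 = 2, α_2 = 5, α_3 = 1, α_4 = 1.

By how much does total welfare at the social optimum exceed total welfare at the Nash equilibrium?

96.5

Household i's FOC: ∂u_i/∂s_i = α_i − s_i = 0, so s_i* = α_i.
NE contributions = (2, 5, 1, 1); S = 9.
W^NE = (Σα)·S − ½Σα_i² = 9² − ½·31 = 65.5.
Planner sets s_i = Σα_j = 9 for every i, so S^SO = 4·9 = 36.
W^SO = (Σα)·S^SO − ½·4·(Σα)² = (4/2)·9² = 162.
Deadweight loss = W^SO − W^NE = 96.5.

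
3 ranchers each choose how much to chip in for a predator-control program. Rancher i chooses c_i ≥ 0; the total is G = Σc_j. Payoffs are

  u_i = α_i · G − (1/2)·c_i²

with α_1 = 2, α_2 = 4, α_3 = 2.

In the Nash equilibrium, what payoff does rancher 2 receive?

Rancher i's FOC: ∂u_i/∂c_i = α_i − c_i = 0, so c_i* = α_i.
NE contributions = (2, 4, 2); G = 8.
u_2 = α_2·G − ½·(c_2)² = 4·8 − ½·4² = 24.

24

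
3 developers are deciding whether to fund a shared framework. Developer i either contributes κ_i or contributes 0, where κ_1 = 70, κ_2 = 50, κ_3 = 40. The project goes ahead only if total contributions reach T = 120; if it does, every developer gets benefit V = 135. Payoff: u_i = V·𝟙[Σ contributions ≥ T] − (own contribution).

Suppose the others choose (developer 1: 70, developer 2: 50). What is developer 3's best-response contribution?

Others' total = 120 ≥ 120; contributing adds cost 40 for no extra benefit.
Best response: 0.

0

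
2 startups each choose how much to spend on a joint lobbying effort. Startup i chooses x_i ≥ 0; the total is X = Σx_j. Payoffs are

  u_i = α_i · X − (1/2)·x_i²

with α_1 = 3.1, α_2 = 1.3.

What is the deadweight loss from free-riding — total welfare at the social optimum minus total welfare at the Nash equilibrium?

5.65

Startup i's FOC: ∂u_i/∂x_i = α_i − x_i = 0, so x_i* = α_i.
NE contributions = (3.1, 1.3); X = 4.4.
W^NE = (Σα)·X − ½Σα_i² = 4.4² − ½·11.3 = 13.71.
Planner sets x_i = Σα_j = 4.4 for every i, so X^SO = 2·4.4 = 8.8.
W^SO = (Σα)·X^SO − ½·2·(Σα)² = (2/2)·4.4² = 19.36.
Deadweight loss = W^SO − W^NE = 5.65.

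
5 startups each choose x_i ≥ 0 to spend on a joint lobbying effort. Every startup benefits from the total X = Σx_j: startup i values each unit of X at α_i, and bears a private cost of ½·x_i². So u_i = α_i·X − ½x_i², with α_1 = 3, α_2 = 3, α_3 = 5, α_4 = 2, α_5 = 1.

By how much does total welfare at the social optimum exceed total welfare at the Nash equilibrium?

318

Startup i's FOC: ∂u_i/∂x_i = α_i − x_i = 0, so x_i* = α_i.
NE contributions = (3, 3, 5, 2, 1); X = 14.
W^NE = (Σα)·X − ½Σα_i² = 14² − ½·48 = 172.
Planner sets x_i = Σα_j = 14 for every i, so X^SO = 5·14 = 70.
W^SO = (Σα)·X^SO − ½·5·(Σα)² = (5/2)·14² = 490.
Deadweight loss = W^SO − W^NE = 318.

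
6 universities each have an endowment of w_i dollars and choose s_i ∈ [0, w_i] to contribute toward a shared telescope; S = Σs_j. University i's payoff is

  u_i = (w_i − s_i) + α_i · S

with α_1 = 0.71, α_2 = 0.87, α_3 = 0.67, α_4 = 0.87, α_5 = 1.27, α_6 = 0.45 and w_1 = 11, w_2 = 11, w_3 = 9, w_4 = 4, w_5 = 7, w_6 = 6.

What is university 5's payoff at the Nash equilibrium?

8.89

∂u_i/∂s_i = α_i − 1, so university i contributes w_i if α_i > 1, else 0.
α_i > 1 for i ∈ {5}; NE contributions (0, 0, 0, 0, 7, 0), S = 7.
u_5 = (7 − 7) + 1.27·7 = 8.89.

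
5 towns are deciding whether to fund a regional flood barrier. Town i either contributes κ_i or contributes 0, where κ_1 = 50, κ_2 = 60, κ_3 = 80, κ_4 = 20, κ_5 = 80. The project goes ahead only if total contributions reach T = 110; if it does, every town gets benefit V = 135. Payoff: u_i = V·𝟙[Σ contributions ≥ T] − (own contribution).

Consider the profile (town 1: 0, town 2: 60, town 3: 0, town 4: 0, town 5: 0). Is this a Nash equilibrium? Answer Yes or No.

No

Total = 60 < 110: not provided.
Town 1 (pledges 0, payoff 0): pledging 50 → total 110, payoff 85. Profitable deviation.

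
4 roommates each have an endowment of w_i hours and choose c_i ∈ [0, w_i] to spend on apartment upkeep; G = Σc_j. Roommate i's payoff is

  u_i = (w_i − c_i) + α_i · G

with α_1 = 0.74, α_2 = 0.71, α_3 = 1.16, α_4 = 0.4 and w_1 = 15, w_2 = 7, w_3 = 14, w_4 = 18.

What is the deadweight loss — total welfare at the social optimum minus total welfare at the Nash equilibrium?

∂u_i/∂c_i = α_i − 1, so roommate i contributes w_i if α_i > 1, else 0.
α_i > 1 for i ∈ {3}; NE contributions (0, 0, 14, 0), G = 14.
W^NE = Σw_i − G^NE + (Σα_i)·G^NE = 54 + 2.01·14 = 82.14.
Planner: ∂(Σu_j)/∂c_i = Σα_j − 1 = 2.01 > 0, so everyone contributes w_i; G^SO = 54, W^SO = 54 + 2.01·54 = 162.54.
Deadweight loss = 80.4.

80.4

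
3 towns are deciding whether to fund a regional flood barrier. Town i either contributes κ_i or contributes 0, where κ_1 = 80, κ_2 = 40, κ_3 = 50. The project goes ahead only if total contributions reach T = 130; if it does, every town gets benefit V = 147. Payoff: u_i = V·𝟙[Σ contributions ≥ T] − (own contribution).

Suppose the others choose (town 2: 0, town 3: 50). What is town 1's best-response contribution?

Others' total = 50. Contributing 80 brings total to 130 ≥ 130: gain V − κ_1 = 67.
Best response: 80.

80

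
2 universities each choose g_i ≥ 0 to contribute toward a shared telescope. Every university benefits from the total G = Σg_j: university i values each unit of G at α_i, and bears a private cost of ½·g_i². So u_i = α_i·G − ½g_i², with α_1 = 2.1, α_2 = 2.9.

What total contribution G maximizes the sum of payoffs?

10

Planner FOC: ∂(Σu_j)/∂g_i = (Σα_j) − g_i = 0, so g_i^SO = Σα_j = 5 for every i; G^SO = 10.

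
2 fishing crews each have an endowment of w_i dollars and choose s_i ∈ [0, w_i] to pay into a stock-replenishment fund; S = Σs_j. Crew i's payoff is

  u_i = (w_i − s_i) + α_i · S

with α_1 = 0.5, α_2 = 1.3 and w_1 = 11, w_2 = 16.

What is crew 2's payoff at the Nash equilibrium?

∂u_i/∂s_i = α_i − 1, so crew i contributes w_i if α_i > 1, else 0.
α_i > 1 for i ∈ {2}; NE contributions (0, 16), S = 16.
u_2 = (16 − 16) + 1.3·16 = 20.8.

20.8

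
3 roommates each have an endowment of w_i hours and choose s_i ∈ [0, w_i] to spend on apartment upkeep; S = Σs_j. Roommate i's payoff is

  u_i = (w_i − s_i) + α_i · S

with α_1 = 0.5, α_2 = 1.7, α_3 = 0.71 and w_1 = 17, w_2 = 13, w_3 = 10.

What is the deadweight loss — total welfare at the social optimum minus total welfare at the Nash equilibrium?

∂u_i/∂s_i = α_i − 1, so roommate i contributes w_i if α_i > 1, else 0.
α_i > 1 for i ∈ {2}; NE contributions (0, 13, 0), S = 13.
W^NE = Σw_i − S^NE + (Σα_i)·S^NE = 40 + 1.91·13 = 64.83.
Planner: ∂(Σu_j)/∂s_i = Σα_j − 1 = 1.91 > 0, so everyone contributes w_i; S^SO = 40, W^SO = 40 + 1.91·40 = 116.4.
Deadweight loss = 51.57.

51.57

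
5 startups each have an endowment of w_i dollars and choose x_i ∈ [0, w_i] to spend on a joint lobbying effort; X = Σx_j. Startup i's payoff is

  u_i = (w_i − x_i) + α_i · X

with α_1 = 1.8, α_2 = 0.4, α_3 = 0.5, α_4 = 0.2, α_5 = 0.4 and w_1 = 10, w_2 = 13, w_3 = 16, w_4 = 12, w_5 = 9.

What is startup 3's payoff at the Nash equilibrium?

∂u_i/∂x_i = α_i − 1, so startup i contributes w_i if α_i > 1, else 0.
α_i > 1 for i ∈ {1}; NE contributions (10, 0, 0, 0, 0), X = 10.
u_3 = (16 − 0) + 0.5·10 = 21.

21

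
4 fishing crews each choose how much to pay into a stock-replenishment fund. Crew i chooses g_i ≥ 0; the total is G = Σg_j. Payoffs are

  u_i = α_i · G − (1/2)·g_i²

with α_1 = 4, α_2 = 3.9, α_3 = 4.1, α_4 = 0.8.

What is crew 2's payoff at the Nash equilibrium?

42.315

Crew i's FOC: ∂u_i/∂g_i = α_i − g_i = 0, so g_i* = α_i.
NE contributions = (4, 3.9, 4.1, 0.8); G = 12.8.
u_2 = α_2·G − ½·(g_2)² = 3.9·12.8 − ½·3.9² = 42.315.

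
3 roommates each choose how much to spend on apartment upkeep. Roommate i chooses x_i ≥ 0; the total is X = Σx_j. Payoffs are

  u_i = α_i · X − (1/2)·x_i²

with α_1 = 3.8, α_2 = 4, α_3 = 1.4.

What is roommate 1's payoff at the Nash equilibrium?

Roommate i's FOC: ∂u_i/∂x_i = α_i − x_i = 0, so x_i* = α_i.
NE contributions = (3.8, 4, 1.4); X = 9.2.
u_1 = α_1·X − ½·(x_1)² = 3.8·9.2 − ½·3.8² = 27.74.

27.74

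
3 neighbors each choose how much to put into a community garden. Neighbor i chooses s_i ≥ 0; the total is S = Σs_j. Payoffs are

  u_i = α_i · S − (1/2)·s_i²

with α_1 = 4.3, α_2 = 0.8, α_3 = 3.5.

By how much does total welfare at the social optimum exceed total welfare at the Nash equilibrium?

52.67

Neighbor i's FOC: ∂u_i/∂s_i = α_i − s_i = 0, so s_i* = α_i.
NE contributions = (4.3, 0.8, 3.5); S = 8.6.
W^NE = (Σα)·S − ½Σα_i² = 8.6² − ½·31.38 = 58.27.
Planner sets s_i = Σα_j = 8.6 for every i, so S^SO = 3·8.6 = 25.8.
W^SO = (Σα)·S^SO − ½·3·(Σα)² = (3/2)·8.6² = 110.94.
Deadweight loss = W^SO − W^NE = 52.67.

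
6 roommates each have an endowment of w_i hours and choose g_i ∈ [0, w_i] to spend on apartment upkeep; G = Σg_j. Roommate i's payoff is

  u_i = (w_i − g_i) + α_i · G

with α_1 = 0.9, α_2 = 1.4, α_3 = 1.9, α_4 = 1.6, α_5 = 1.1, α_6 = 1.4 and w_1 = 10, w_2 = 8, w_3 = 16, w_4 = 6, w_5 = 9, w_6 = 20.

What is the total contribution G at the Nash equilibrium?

∂u_i/∂g_i = α_i − 1, so roommate i contributes w_i if α_i > 1, else 0.
α_i > 1 for i ∈ {2, 3, 4, 5, 6}; NE contributions (0, 8, 16, 6, 9, 20), G = 59.

59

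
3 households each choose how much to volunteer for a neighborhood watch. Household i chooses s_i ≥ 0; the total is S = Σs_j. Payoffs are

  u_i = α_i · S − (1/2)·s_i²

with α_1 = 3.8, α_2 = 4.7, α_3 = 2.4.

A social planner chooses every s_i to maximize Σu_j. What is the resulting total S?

32.7

Planner FOC: ∂(Σu_j)/∂s_i = (Σα_j) − s_i = 0, so s_i^SO = Σα_j = 10.9 for every i; S^SO = 32.7.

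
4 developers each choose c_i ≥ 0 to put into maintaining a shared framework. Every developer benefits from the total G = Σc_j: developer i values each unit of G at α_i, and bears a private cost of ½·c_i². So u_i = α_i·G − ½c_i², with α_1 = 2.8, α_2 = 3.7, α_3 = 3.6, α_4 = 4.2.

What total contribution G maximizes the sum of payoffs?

57.2

Planner FOC: ∂(Σu_j)/∂c_i = (Σα_j) − c_i = 0, so c_i^SO = Σα_j = 14.3 for every i; G^SO = 57.2.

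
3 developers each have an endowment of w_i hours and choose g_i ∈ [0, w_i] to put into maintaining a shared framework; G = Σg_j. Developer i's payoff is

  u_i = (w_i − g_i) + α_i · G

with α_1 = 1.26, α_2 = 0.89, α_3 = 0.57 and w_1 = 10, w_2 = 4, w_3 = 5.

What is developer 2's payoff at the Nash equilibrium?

∂u_i/∂g_i = α_i − 1, so developer i contributes w_i if α_i > 1, else 0.
α_i > 1 for i ∈ {1}; NE contributions (10, 0, 0), G = 10.
u_2 = (4 − 0) + 0.89·10 = 12.9.

12.9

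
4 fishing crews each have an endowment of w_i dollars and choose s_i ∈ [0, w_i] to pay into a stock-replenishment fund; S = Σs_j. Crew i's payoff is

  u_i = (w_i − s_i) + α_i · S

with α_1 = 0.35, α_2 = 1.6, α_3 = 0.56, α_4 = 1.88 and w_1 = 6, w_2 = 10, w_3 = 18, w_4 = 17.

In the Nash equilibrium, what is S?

27

∂u_i/∂s_i = α_i − 1, so crew i contributes w_i if α_i > 1, else 0.
α_i > 1 for i ∈ {2, 4}; NE contributions (0, 10, 0, 17), S = 27.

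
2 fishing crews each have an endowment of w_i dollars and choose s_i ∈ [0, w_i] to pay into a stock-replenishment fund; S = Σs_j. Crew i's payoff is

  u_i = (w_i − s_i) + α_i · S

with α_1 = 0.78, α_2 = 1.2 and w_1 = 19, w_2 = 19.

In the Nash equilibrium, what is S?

19

∂u_i/∂s_i = α_i − 1, so crew i contributes w_i if α_i > 1, else 0.
α_i > 1 for i ∈ {2}; NE contributions (0, 19), S = 19.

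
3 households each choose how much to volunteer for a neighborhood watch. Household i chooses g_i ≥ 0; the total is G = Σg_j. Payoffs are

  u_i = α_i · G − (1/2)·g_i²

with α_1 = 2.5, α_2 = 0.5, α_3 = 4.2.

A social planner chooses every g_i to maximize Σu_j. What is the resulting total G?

21.6

Planner FOC: ∂(Σu_j)/∂g_i = (Σα_j) − g_i = 0, so g_i^SO = Σα_j = 7.2 for every i; G^SO = 21.6.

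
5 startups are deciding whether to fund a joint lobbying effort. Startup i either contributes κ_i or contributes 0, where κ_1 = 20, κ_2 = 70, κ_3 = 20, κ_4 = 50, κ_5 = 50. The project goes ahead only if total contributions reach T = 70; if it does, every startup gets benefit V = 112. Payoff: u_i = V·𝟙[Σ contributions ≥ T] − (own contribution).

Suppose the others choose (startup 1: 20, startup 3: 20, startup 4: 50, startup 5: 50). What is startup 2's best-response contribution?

0

Others' total = 140 ≥ 70; contributing adds cost 70 for no extra benefit.
Best response: 0.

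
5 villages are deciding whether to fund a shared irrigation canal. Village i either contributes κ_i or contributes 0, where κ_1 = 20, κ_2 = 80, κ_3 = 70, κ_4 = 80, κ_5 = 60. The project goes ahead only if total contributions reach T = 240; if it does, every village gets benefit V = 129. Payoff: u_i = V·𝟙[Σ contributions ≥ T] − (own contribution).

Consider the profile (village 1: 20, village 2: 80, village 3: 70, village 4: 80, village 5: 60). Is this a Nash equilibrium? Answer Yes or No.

Total = 310 ≥ 240: provided.
Village 1 (pledges 20, payoff 109): dropping to 0 → total 290, payoff 129. Profitable deviation.

No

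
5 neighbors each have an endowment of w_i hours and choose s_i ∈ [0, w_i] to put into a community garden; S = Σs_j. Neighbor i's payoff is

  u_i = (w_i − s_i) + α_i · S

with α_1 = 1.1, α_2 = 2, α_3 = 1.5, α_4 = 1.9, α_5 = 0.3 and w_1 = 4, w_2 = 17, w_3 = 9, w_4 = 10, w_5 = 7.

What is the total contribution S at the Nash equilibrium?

∂u_i/∂s_i = α_i − 1, so neighbor i contributes w_i if α_i > 1, else 0.
α_i > 1 for i ∈ {1, 2, 3, 4}; NE contributions (4, 17, 9, 10, 0), S = 40.

40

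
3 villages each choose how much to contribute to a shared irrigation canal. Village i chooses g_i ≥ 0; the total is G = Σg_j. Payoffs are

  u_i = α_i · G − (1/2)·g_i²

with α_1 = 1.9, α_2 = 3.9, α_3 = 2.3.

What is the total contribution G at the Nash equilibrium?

Village i's FOC: ∂u_i/∂g_i = α_i − g_i = 0, so g_i* = α_i.
NE contributions = (1.9, 3.9, 2.3); G = 8.1.

8.1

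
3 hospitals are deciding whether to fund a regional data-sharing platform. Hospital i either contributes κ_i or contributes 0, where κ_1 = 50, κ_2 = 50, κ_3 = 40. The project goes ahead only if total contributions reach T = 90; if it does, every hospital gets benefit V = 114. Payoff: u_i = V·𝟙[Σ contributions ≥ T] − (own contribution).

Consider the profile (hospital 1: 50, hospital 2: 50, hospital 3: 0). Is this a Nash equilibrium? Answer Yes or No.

Yes

Total = 100 ≥ 90: provided.
Hospital 1 (pledges 50, payoff 64): dropping to 0 → total 50, payoff 0. No gain.
Hospital 2 (pledges 50, payoff 64): dropping to 0 → total 50, payoff 0. No gain.
Hospital 3 (pledges 0, payoff 114): pledging 40 → total 140, payoff 74. No gain.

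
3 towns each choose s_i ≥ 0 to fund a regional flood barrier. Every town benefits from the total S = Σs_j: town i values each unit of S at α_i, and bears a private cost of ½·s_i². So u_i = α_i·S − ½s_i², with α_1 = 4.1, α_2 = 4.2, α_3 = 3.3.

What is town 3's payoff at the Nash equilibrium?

32.835

Town i's FOC: ∂u_i/∂s_i = α_i − s_i = 0, so s_i* = α_i.
NE contributions = (4.1, 4.2, 3.3); S = 11.6.
u_3 = α_3·S − ½·(s_3)² = 3.3·11.6 − ½·3.3² = 32.835.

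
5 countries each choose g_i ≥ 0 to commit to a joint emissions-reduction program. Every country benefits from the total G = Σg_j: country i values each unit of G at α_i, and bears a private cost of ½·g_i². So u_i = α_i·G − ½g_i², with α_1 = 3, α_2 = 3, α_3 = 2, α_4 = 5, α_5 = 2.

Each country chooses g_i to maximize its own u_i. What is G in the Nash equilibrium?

Country i's FOC: ∂u_i/∂g_i = α_i − g_i = 0, so g_i* = α_i.
NE contributions = (3, 3, 2, 5, 2); G = 15.

15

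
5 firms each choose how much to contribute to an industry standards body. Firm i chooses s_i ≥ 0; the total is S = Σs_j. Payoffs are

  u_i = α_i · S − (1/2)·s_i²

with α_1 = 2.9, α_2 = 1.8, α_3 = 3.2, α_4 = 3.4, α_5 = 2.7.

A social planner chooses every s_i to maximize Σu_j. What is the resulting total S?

Planner FOC: ∂(Σu_j)/∂s_i = (Σα_j) − s_i = 0, so s_i^SO = Σα_j = 14 for every i; S^SO = 70.

70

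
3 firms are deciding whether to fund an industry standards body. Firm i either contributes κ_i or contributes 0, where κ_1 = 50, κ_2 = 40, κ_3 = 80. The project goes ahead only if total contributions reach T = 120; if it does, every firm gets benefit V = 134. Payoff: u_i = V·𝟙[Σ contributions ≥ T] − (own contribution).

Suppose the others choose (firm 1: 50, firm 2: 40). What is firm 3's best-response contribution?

80

Others' total = 90. Contributing 80 brings total to 170 ≥ 120: gain V − κ_3 = 54.
Best response: 80.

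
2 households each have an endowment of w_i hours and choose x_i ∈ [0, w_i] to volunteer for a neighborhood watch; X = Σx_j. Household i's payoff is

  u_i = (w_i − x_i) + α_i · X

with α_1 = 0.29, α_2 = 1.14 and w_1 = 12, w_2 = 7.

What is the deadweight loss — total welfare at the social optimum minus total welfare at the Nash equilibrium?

∂u_i/∂x_i = α_i − 1, so household i contributes w_i if α_i > 1, else 0.
α_i > 1 for i ∈ {2}; NE contributions (0, 7), X = 7.
W^NE = Σw_i − X^NE + (Σα_i)·X^NE = 19 + 0.43·7 = 22.01.
Planner: ∂(Σu_j)/∂x_i = Σα_j − 1 = 0.43 > 0, so everyone contributes w_i; X^SO = 19, W^SO = 19 + 0.43·19 = 27.17.
Deadweight loss = 5.16.

5.16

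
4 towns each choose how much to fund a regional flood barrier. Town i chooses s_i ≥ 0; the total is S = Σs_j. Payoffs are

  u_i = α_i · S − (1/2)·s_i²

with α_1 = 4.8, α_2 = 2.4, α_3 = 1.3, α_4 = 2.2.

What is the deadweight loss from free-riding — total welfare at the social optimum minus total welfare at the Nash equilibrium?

132.155

Town i's FOC: ∂u_i/∂s_i = α_i − s_i = 0, so s_i* = α_i.
NE contributions = (4.8, 2.4, 1.3, 2.2); S = 10.7.
W^NE = (Σα)·S − ½Σα_i² = 10.7² − ½·35.33 = 96.825.
Planner sets s_i = Σα_j = 10.7 for every i, so S^SO = 4·10.7 = 42.8.
W^SO = (Σα)·S^SO − ½·4·(Σα)² = (4/2)·10.7² = 228.98.
Deadweight loss = W^SO − W^NE = 132.155.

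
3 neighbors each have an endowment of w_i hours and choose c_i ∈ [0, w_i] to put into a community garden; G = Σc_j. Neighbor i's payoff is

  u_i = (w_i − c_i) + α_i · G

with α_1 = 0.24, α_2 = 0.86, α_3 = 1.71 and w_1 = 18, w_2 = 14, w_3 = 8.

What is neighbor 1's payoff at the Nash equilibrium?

∂u_i/∂c_i = α_i − 1, so neighbor i contributes w_i if α_i > 1, else 0.
α_i > 1 for i ∈ {3}; NE contributions (0, 0, 8), G = 8.
u_1 = (18 − 0) + 0.24·8 = 19.92.

19.92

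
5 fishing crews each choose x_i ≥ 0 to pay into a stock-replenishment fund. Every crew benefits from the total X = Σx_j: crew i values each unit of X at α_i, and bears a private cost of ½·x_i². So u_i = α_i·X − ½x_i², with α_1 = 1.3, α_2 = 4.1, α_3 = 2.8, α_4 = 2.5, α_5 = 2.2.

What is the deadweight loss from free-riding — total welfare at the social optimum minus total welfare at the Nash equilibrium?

Crew i's FOC: ∂u_i/∂x_i = α_i − x_i = 0, so x_i* = α_i.
NE contributions = (1.3, 4.1, 2.8, 2.5, 2.2); X = 12.9.
W^NE = (Σα)·X − ½Σα_i² = 12.9² − ½·37.43 = 147.695.
Planner sets x_i = Σα_j = 12.9 for every i, so X^SO = 5·12.9 = 64.5.
W^SO = (Σα)·X^SO − ½·5·(Σα)² = (5/2)·12.9² = 416.025.
Deadweight loss = W^SO − W^NE = 268.33.

268.33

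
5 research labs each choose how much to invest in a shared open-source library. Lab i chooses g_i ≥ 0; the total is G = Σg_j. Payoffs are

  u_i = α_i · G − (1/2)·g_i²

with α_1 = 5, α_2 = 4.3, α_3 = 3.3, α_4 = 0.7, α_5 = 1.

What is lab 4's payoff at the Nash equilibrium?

9.765

Lab i's FOC: ∂u_i/∂g_i = α_i − g_i = 0, so g_i* = α_i.
NE contributions = (5, 4.3, 3.3, 0.7, 1); G = 14.3.
u_4 = α_4·G − ½·(g_4)² = 0.7·14.3 − ½·0.7² = 9.765.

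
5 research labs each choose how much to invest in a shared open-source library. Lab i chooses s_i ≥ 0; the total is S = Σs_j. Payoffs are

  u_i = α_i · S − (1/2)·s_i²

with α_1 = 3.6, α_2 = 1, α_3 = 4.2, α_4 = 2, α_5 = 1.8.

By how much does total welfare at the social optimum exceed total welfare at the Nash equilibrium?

257.56

Lab i's FOC: ∂u_i/∂s_i = α_i − s_i = 0, so s_i* = α_i.
NE contributions = (3.6, 1, 4.2, 2, 1.8); S = 12.6.
W^NE = (Σα)·S − ½Σα_i² = 12.6² − ½·38.84 = 139.34.
Planner sets s_i = Σα_j = 12.6 for every i, so S^SO = 5·12.6 = 63.
W^SO = (Σα)·S^SO − ½·5·(Σα)² = (5/2)·12.6² = 396.9.
Deadweight loss = W^SO − W^NE = 257.56.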